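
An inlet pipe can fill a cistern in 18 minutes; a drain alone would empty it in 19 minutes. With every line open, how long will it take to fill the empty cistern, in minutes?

342 minutes

Net rate = 1/18 − 1/19 = (19 − 18)/342 = 1/342 per minute.
Filling time = 1 ÷ (1/342) = 342 minutes.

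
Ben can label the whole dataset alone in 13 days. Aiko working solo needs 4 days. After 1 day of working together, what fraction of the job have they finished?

17/52

Combined rate: 1/13 + 1/4 = (4 + 13)/52 = 17/52 per day.
In 1 day they complete 1·17/52 = 17/52 of the job.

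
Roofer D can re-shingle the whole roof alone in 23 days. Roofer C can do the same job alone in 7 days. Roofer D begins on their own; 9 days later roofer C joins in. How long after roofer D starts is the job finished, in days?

184/15 days

In the first 9 days roofer D alone does 9/23 of the job, leaving 14/23.
Once everyone is working, combined rate: 1/23 + 1/7 = (7 + 23)/161 = 30/161 per day.
Remaining 14/23 at 30/161 per day takes 49/15 days.
Total from the start = 9 + 49/15 = 184/15 days.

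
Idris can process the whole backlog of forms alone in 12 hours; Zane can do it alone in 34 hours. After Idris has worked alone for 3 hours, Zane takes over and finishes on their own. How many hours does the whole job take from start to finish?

57/2 hours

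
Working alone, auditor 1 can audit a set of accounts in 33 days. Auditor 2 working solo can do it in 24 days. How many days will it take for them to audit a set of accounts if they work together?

Combined rate: 1/33 + 1/24 = (8 + 11)/264 = 19/264 per day.
Time = 1 ÷ (19/264) = 264/19 days.

264/19 days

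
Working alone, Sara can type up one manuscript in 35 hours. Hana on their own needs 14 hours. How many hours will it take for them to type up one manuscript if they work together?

10 hours

Combined rate: 1/35 + 1/14 = (2 + 5)/70 = 7/70 = 1/10 per hour.
Time = 1 ÷ (1/10) = 10 hours.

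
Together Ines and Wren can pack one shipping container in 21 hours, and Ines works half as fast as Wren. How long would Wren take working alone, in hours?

63/2 hours

Let Wren's rate be r; then Ines's rate is (1/2)r, so together (1/2 + 1)r = (3/2)r = 1/21.
Thus r = 2/63 per hour.
Wren alone: 63/2 hours; Ines alone: 63 hours.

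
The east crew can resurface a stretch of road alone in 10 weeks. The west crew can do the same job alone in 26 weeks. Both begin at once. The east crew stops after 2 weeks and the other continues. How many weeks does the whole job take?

104/5 weeks

In the first 2 weeks the combined rate is 9/65, so 18/65 of the job is done, leaving 47/65.
After the east crew leaves the rate is 1/26 per week; the remaining 47/65 takes 94/5 weeks.
Total = 2 + 94/5 = 104/5 weeks.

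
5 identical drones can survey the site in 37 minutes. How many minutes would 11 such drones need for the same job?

Total work is 5·37 = 185 drone-minutes.
With 11 drones: 185/11 minutes.

185/11 minutes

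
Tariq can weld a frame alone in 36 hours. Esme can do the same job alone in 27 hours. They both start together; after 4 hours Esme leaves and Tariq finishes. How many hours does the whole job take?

In the first 4 hours the combined rate is 7/108, so 7/27 of the job is done, leaving 20/27.
After Esme leaves the rate is 1/36 per hour; the remaining 20/27 takes 80/3 hours.
Total = 4 + 80/3 = 92/3 hours.

92/3 hours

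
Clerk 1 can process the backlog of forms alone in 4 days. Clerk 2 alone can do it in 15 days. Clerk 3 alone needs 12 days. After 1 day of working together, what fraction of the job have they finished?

2/5

Combined rate: 1/4 + 1/15 + 1/12 = (15 + 4 + 5)/60 = 24/60 = 2/5 per day.
In 1 day they complete 1·2/5 = 2/5 of the job.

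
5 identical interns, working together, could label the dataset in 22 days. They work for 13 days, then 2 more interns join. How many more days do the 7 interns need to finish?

One intern does 1/110 of the job per day.
After 13 days with 5 interns, 13/22 is done (9/22 left).
With 7 interns the rate is 7/110, so the rest takes 9/22 ÷ 7/110 = 45/7 days.

45/7 days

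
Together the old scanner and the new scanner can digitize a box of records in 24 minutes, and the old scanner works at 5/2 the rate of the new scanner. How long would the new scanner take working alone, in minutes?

84 minutes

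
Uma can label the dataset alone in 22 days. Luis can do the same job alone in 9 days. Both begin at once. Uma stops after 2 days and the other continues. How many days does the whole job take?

In the first 2 days the combined rate is 31/198, so 31/99 of the job is done, leaving 68/99.
After Uma leaves the rate is 1/9 per day; the remaining 68/99 takes 68/11 days.
Total = 2 + 68/11 = 90/11 days.

90/11 days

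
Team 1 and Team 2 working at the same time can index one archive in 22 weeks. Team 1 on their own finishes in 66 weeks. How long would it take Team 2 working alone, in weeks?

33 weeks

Combined rate is 1/22 per week.
Known contribution: 1/66 per week.
So Team 2's rate is 1/22 − 1/66 = 1/33, meaning 33 weeks alone.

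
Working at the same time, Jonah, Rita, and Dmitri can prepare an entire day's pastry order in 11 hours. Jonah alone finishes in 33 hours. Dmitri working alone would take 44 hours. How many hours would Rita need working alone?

132/5 hours

Combined rate is 1/11 per hour.
Known contribution: 1/33 + 1/44 = (4 + 3)/132 = 7/132 per hour.
So Rita's rate is 1/11 − 7/132 = 5/132, meaning 132/5 hours alone.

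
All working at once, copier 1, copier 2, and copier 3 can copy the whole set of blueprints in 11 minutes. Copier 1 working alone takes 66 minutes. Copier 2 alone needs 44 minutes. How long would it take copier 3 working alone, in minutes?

Combined rate is 1/11 per minute.
Known contribution: 1/66 + 1/44 = (2 + 3)/132 = 5/132 per minute.
So copier 3's rate is 1/11 − 5/132 = 7/132, meaning 132/7 minutes alone.

132/7 minutes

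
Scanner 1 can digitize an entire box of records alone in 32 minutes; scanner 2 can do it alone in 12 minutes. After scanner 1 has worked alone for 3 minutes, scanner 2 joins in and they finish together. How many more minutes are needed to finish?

In 3 minutes scanner 1 does 3/32 of the job, leaving 29/32.
Scanner 1 and scanner 2 together work at 11/96 per minute, so finishing takes 29/32 ÷ 11/96 = 87/11 minutes.

87/11 minutes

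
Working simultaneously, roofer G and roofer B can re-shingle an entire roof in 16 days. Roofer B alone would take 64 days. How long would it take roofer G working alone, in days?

Combined rate is 1/16 per day.
Known contribution: 1/64 per day.
So roofer G's rate is 1/16 − 1/64 = 3/64, meaning 64/3 days alone.

64/3 days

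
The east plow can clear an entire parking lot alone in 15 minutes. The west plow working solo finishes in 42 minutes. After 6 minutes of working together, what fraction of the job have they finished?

Combined rate: 1/15 + 1/42 = (14 + 5)/210 = 19/210 per minute.
In 6 minutes they complete 6·19/210 = 19/35 of the job.

19/35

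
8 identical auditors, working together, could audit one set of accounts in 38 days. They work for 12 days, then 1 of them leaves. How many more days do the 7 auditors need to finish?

208/7 days

One auditor does 1/304 of the job per day.
After 12 days with 8 auditors, 6/19 is done (13/19 left).
With 7 auditors the rate is 7/304, so the rest takes 13/19 ÷ 7/304 = 208/7 days.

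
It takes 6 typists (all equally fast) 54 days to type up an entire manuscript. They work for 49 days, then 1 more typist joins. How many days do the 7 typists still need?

One typist does 1/324 of the job per day.
After 49 days with 6 typists, 49/54 is done (5/54 left).
With 7 typists the rate is 7/324, so the rest takes 5/54 ÷ 7/324 = 30/7 days.

30/7 days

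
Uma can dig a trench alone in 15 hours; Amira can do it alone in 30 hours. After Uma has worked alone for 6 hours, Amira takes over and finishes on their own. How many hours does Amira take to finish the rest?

18 hours

In 6 hours Uma does 6/15 = 2/5 of the job, leaving 3/5.
Amira works at 1/30 per hour, so finishing takes 3/5 ÷ 1/30 = 18 hours.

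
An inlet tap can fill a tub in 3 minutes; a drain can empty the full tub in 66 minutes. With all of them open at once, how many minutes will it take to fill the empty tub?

22/7 minutes

Net rate = 1/3 − 1/66 = (22 − 1)/66 = 21/66 = 7/22 per minute.
Filling time = 1 ÷ (7/22) = 22/7 minutes.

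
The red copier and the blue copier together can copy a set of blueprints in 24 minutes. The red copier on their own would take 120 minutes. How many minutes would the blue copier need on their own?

Combined rate is 1/24 per minute.
Known contribution: 1/120 per minute.
So the blue copier's rate is 1/24 − 1/120 = 1/30, meaning 30 minutes alone.

30 minutes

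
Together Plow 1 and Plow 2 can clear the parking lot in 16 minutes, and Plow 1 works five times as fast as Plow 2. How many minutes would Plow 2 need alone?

Let Plow 2's rate be r; then Plow 1's rate is 5r, so together (5 + 1)r = 6r = 1/16.
Thus r = 1/96 per minute.
Plow 2 alone: 96 minutes; Plow 1 alone: 96/5 minutes.

96 minutes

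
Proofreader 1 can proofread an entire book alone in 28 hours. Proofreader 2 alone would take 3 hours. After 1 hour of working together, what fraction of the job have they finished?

31/84

Combined rate: 1/28 + 1/3 = (3 + 28)/84 = 31/84 per hour.
In 1 hour they complete 1·31/84 = 31/84 of the job.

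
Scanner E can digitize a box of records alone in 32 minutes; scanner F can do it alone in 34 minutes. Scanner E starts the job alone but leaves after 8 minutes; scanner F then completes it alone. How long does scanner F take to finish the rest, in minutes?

51/2 minutes

In 8 minutes scanner E does 8/32 = 1/4 of the job, leaving 3/4.
Scanner F works at 1/34 per minute, so finishing takes 3/4 ÷ 1/34 = 51/2 minutes.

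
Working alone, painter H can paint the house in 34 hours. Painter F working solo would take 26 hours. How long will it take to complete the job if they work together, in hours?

Combined rate: 1/34 + 1/26 = (13 + 17)/442 = 30/442 = 15/221 per hour.
Time = 1 ÷ (15/221) = 221/15 hours.

221/15 hours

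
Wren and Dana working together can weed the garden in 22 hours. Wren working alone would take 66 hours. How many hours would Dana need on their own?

Combined rate is 1/22 per hour.
Known contribution: 1/66 per hour.
So Dana's rate is 1/22 − 1/66 = 1/33, meaning 33 hours alone.

33 hours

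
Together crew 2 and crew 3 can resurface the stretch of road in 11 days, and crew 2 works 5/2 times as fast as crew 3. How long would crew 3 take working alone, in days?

77/2 days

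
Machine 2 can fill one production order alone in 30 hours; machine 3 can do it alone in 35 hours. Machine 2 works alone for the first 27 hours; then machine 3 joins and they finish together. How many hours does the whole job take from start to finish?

372/13 hours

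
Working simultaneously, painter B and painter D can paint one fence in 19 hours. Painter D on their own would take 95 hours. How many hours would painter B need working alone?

95/4 hours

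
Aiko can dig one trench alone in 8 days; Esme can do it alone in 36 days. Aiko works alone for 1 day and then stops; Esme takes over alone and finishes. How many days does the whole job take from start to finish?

65/2 days

In 1 day Aiko does 1/8 of the job, leaving 7/8.
Esme works at 1/36 per day, so finishing takes 7/8 ÷ 1/36 = 63/2 days.
Total time = 1 + 63/2 = 65/2 days.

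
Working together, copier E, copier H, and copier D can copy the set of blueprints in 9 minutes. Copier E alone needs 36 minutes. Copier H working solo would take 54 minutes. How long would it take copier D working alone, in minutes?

108/7 minutes

Combined rate is 1/9 per minute.
Known contribution: 1/36 + 1/54 = (3 + 2)/108 = 5/108 per minute.
So copier D's rate is 1/9 − 5/108 = 7/108, meaning 108/7 minutes alone.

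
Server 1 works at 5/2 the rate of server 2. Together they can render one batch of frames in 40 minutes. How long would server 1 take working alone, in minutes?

Let server 2's rate be r; then server 1's rate is (5/2)r, so together (5/2 + 1)r = (7/2)r = 1/40.
Thus r = 1/140 per minute.
Server 2 alone: 140 minutes; server 1 alone: 56 minutes.

56 minutes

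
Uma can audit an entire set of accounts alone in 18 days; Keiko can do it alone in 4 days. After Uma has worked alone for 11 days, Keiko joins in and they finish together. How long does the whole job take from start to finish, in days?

135/11 days

In 11 days Uma does 11/18 of the job, leaving 7/18.
Uma and Keiko together work at 11/36 per day, so finishing takes 7/18 ÷ 11/36 = 14/11 days.
Total time = 11 + 14/11 = 135/11 days.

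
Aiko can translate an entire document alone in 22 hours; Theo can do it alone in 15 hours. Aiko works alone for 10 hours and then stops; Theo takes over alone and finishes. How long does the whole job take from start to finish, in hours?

In 10 hours Aiko does 10/22 = 5/11 of the job, leaving 6/11.
Theo works at 1/15 per hour, so finishing takes 6/11 ÷ 1/15 = 90/11 hours.
Total time = 10 + 90/11 = 200/11 hours.

200/11 hours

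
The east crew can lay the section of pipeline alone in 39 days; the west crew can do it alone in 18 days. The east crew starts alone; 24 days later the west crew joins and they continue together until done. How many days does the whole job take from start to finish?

In 24 days the east crew does 24/39 = 8/13 of the job, leaving 5/13.
The east crew and the west crew together work at 19/234 per day, so finishing takes 5/13 ÷ 19/234 = 90/19 days.
Total time = 24 + 90/19 = 546/19 days.

546/19 days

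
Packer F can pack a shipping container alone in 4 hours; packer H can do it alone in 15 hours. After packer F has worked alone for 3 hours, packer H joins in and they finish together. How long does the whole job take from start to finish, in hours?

In 3 hours packer F does 3/4 of the job, leaving 1/4.
Packer F and packer H together work at 19/60 per hour, so finishing takes 1/4 ÷ 19/60 = 15/19 hours.
Total time = 3 + 15/19 = 72/19 hours.

72/19 hours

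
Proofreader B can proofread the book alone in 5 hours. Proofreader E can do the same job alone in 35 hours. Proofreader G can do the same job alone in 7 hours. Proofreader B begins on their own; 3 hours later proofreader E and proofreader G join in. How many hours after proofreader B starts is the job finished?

53/13 hours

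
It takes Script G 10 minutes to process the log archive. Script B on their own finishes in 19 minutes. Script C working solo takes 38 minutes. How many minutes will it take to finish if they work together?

95/17 minutes

Combined rate: 1/10 + 1/19 + 1/38 = (19 + 10 + 5)/190 = 34/190 = 17/95 per minute.
Time = 1 ÷ (17/95) = 95/17 minutes.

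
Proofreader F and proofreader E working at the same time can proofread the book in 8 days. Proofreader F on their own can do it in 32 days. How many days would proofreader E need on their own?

Combined rate is 1/8 per day.
Known contribution: 1/32 per day.
So proofreader E's rate is 1/8 − 1/32 = 3/32, meaning 32/3 days alone.

32/3 days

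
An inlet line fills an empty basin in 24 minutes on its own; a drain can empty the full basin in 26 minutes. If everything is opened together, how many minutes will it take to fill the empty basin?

312 minutes

Net rate = 1/24 − 1/26 = (13 − 12)/312 = 1/312 per minute.
Filling time = 1 ÷ (1/312) = 312 minutes.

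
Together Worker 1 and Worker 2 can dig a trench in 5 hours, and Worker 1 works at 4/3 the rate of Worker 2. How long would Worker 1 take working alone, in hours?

Let Worker 2's rate be r; then Worker 1's rate is (4/3)r, so together (4/3 + 1)r = (7/3)r = 1/5.
Thus r = 3/35 per hour.
Worker 2 alone: 35/3 hours; Worker 1 alone: 35/4 hours.

35/4 hours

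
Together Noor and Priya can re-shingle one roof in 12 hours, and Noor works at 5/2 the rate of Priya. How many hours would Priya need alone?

42 hours

Let Priya's rate be r; then Noor's rate is (5/2)r, so together (5/2 + 1)r = (7/2)r = 1/12.
Thus r = 1/42 per hour.
Priya alone: 42 hours; Noor alone: 84/5 hours.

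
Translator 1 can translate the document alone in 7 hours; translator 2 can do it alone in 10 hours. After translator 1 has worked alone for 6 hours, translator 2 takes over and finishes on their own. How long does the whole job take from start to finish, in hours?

In 6 hours translator 1 does 6/7 of the job, leaving 1/7.
Translator 2 works at 1/10 per hour, so finishing takes 1/7 ÷ 1/10 = 10/7 hours.
Total time = 6 + 10/7 = 52/7 hours.

52/7 hours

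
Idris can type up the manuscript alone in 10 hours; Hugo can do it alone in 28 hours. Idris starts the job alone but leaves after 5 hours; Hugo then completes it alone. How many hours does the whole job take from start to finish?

In 5 hours Idris does 5/10 = 1/2 of the job, leaving 1/2.
Hugo works at 1/28 per hour, so finishing takes 1/2 ÷ 1/28 = 14 hours.
Total time = 5 + 14 = 19 hours.

19 hours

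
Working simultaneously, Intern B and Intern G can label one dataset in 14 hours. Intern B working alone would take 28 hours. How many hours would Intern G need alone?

28 hours

Combined rate is 1/14 per hour.
Known contribution: 1/28 per hour.
So Intern G's rate is 1/14 − 1/28 = 1/28, meaning 28 hours alone.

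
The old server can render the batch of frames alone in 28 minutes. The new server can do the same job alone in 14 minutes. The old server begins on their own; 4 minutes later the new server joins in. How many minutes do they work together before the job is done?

8 minutes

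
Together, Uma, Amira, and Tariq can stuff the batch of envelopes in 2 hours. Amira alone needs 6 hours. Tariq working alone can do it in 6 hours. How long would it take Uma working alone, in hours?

Combined rate is 1/2 per hour.
Known contribution: 1/6 + 1/6 = (1 + 1)/6 = 2/6 = 1/3 per hour.
So Uma's rate is 1/2 − 1/3 = 1/6, meaning 6 hours alone.

6 hours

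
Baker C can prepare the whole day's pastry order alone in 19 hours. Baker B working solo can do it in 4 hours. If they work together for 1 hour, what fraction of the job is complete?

23/76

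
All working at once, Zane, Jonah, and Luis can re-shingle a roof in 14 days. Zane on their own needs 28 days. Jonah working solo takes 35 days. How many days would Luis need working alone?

140 days

Combined rate is 1/14 per day.
Known contribution: 1/28 + 1/35 = (5 + 4)/140 = 9/140 per day.
So Luis's rate is 1/14 − 9/140 = 1/140, meaning 140 days alone.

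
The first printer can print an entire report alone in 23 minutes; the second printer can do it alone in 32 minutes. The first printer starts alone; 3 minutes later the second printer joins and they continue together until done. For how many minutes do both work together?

In 3 minutes the first printer does 3/23 of the job, leaving 20/23.
The first printer and the second printer together work at 55/736 per minute, so finishing takes 20/23 ÷ 55/736 = 128/11 minutes.

128/11 minutes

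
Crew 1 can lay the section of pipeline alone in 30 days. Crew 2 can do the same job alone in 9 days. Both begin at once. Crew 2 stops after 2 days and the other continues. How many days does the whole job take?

In the first 2 days the combined rate is 13/90, so 13/45 of the job is done, leaving 32/45.
After crew 2 leaves the rate is 1/30 per day; the remaining 32/45 takes 64/3 days.
Total = 2 + 64/3 = 70/3 days.

70/3 days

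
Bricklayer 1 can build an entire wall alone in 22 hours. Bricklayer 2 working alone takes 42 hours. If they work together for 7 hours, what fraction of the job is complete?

Combined rate: 1/22 + 1/42 = (21 + 11)/462 = 32/462 = 16/231 per hour.
In 7 hours they complete 7·16/231 = 16/33 of the job.

16/33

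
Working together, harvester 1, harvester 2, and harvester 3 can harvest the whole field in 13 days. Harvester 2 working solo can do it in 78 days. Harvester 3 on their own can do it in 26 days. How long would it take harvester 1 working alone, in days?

Combined rate is 1/13 per day.
Known contribution: 1/78 + 1/26 = (1 + 3)/78 = 4/78 = 2/39 per day.
So harvester 1's rate is 1/13 − 2/39 = 1/39, meaning 39 days alone.

39 days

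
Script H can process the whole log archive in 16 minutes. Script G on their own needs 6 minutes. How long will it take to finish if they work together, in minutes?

48/11 minutes

Combined rate: 1/16 + 1/6 = (3 + 8)/48 = 11/48 per minute.
Time = 1 ÷ (11/48) = 48/11 minutes.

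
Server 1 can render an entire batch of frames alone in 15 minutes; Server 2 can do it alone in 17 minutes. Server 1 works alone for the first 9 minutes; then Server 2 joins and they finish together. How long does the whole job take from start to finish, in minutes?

In 9 minutes Server 1 does 9/15 = 3/5 of the job, leaving 2/5.
Server 1 and Server 2 together work at 32/255 per minute, so finishing takes 2/5 ÷ 32/255 = 51/16 minutes.
Total time = 9 + 51/16 = 195/16 minutes.

195/16 minutes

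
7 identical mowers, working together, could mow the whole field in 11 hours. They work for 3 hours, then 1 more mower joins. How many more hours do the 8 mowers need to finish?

7 hours

One mower does 1/77 of the job per hour.
After 3 hours with 7 mowers, 3/11 is done (8/11 left).
With 8 mowers the rate is 8/77, so the rest takes 8/11 ÷ 8/77 = 7 hours.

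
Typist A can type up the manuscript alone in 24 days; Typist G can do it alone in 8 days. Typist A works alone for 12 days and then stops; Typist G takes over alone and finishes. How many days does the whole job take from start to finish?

In 12 days Typist A does 12/24 = 1/2 of the job, leaving 1/2.
Typist G works at 1/8 per day, so finishing takes 1/2 ÷ 1/8 = 4 days.
Total time = 12 + 4 = 16 days.

16 days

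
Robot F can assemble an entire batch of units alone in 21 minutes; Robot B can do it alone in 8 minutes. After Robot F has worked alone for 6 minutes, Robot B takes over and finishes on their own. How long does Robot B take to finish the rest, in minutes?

40/7 minutes

In 6 minutes Robot F does 6/21 = 2/7 of the job, leaving 5/7.
Robot B works at 1/8 per minute, so finishing takes 5/7 ÷ 1/8 = 40/7 minutes.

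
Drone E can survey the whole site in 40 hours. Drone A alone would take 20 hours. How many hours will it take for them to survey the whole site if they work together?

With two workers the combined time is the product over the sum: 40·20/(40+20) = 800/60 = 40/3 hours.

40/3 hours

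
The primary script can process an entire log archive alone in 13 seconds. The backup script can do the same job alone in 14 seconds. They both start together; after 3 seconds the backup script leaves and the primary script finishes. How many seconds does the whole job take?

In the first 3 seconds the combined rate is 27/182, so 81/182 of the job is done, leaving 101/182.
After the backup script leaves the rate is 1/13 per second; the remaining 101/182 takes 101/14 seconds.
Total = 3 + 101/14 = 143/14 seconds.

143/14 seconds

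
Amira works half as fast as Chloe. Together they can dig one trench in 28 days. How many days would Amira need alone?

84 days

Let Chloe's rate be r; then Amira's rate is (1/2)r, so together (1/2 + 1)r = (3/2)r = 1/28.
Thus r = 1/42 per day.
Chloe alone: 42 days; Amira alone: 84 days.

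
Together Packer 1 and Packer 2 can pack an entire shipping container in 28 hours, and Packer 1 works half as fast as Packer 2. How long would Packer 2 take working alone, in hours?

42 hours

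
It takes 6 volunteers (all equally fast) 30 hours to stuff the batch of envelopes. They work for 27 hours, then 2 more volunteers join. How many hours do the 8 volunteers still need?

One volunteer does 1/180 of the job per hour.
After 27 hours with 6 volunteers, 9/10 is done (1/10 left).
With 8 volunteers the rate is 8/180 = 2/45, so the rest takes 1/10 ÷ 2/45 = 9/4 hours.

9/4 hours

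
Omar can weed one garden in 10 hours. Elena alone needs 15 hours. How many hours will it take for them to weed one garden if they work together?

With two workers the combined time is the product over the sum: 10·15/(10+15) = 150/25 = 6 hours.

6 hours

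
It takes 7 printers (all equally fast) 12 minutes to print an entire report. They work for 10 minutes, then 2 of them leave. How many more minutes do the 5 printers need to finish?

One printer does 1/84 of the job per minute.
After 10 minutes with 7 printers, 5/6 is done (1/6 left).
With 5 printers the rate is 5/84, so the rest takes 1/6 ÷ 5/84 = 14/5 minutes.

14/5 minutes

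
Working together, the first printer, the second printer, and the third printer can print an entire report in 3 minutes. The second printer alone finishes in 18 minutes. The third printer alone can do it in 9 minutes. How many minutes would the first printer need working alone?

6 minutes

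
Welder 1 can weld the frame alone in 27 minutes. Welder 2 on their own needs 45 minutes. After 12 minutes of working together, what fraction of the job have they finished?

32/45

Combined rate: 1/27 + 1/45 = (5 + 3)/135 = 8/135 per minute.
In 12 minutes they complete 12·8/135 = 32/45 of the job.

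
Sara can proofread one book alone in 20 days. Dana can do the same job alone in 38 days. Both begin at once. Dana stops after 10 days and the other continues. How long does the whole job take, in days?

In the first 10 days the combined rate is 29/380, so 29/38 of the job is done, leaving 9/38.
After Dana leaves the rate is 1/20 per day; the remaining 9/38 takes 90/19 days.
Total = 10 + 90/19 = 280/19 days.

280/19 days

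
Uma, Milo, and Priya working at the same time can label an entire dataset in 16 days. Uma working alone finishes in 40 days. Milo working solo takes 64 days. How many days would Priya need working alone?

320/7 days

Combined rate is 1/16 per day.
Known contribution: 1/40 + 1/64 = (8 + 5)/320 = 13/320 per day.
So Priya's rate is 1/16 − 13/320 = 7/320, meaning 320/7 days alone.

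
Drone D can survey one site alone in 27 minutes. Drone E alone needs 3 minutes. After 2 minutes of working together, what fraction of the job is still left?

7/27

Combined rate: 1/27 + 1/3 = (1 + 9)/27 = 10/27 per minute.
In 2 minutes they complete 2·10/27 = 20/27 of the job.
So 7/27 remains.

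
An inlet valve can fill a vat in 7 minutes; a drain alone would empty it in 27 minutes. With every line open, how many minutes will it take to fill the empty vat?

189/20 minutes

Net rate = 1/7 − 1/27 = (27 − 7)/189 = 20/189 per minute.
Filling time = 1 ÷ (20/189) = 189/20 minutes.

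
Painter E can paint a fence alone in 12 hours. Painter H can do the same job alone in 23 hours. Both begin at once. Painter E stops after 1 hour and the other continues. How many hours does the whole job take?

In the first 1 hour the combined rate is 35/276, so 35/276 of the job is done, leaving 241/276.
After Painter E leaves the rate is 1/23 per hour; the remaining 241/276 takes 241/12 hours.
Total = 1 + 241/12 = 253/12 hours.

253/12 hours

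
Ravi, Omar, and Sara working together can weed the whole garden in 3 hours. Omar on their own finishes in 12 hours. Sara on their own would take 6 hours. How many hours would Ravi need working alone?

Combined rate is 1/3 per hour.
Known contribution: 1/12 + 1/6 = (1 + 2)/12 = 3/12 = 1/4 per hour.
So Ravi's rate is 1/3 − 1/4 = 1/12, meaning 12 hours alone.

12 hours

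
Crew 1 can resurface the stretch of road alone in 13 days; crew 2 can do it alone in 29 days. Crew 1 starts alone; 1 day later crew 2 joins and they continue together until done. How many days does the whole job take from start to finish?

In 1 day crew 1 does 1/13 of the job, leaving 12/13.
Crew 1 and crew 2 together work at 42/377 per day, so finishing takes 12/13 ÷ 42/377 = 58/7 days.
Total time = 1 + 58/7 = 65/7 days.

65/7 days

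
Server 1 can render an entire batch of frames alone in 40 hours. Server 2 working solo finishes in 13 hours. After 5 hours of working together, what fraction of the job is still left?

Combined rate: 1/40 + 1/13 = (13 + 40)/520 = 53/520 per hour.
In 5 hours they complete 5·53/520 = 53/104 of the job.
So 51/104 remains.

51/104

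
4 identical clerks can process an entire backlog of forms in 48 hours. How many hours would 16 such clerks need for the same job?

12 hours

Total work is 4·48 = 192 clerk-hours.
With 16 clerks: 192/16 = 12 hours.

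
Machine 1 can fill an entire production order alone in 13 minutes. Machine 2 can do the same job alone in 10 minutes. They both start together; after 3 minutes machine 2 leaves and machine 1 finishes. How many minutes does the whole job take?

In the first 3 minutes the combined rate is 23/130, so 69/130 of the job is done, leaving 61/130.
After machine 2 leaves the rate is 1/13 per minute; the remaining 61/130 takes 61/10 minutes.
Total = 3 + 61/10 = 91/10 minutes.

91/10 minutes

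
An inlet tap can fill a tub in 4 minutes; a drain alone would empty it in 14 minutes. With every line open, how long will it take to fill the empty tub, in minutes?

28/5 minutes

Net rate = 1/4 − 1/14 = (7 − 2)/28 = 5/28 per minute.
Filling time = 1 ÷ (5/28) = 28/5 minutes.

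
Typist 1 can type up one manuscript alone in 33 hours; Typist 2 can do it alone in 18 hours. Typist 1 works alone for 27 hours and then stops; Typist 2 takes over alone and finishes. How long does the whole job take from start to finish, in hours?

In 27 hours Typist 1 does 27/33 = 9/11 of the job, leaving 2/11.
Typist 2 works at 1/18 per hour, so finishing takes 2/11 ÷ 1/18 = 36/11 hours.
Total time = 27 + 36/11 = 333/11 hours.

333/11 hours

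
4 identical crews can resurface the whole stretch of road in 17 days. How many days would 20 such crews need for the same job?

Total work is 4·17 = 68 crew-days.
With 20 crews: 68/20 = 17/5 days.

17/5 days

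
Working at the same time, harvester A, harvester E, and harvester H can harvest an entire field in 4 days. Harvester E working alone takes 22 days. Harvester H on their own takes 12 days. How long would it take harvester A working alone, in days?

33/4 days

Combined rate is 1/4 per day.
Known contribution: 1/22 + 1/12 = (6 + 11)/132 = 17/132 per day.
So harvester A's rate is 1/4 − 17/132 = 4/33, meaning 33/4 days alone.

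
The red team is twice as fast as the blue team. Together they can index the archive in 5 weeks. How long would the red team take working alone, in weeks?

15/2 weeks

Let the blue team's rate be r; then the red team's rate is 2r, so together (2 + 1)r = 3r = 1/5.
Thus r = 1/15 per week.
The blue team alone: 15 weeks; the red team alone: 15/2 weeks.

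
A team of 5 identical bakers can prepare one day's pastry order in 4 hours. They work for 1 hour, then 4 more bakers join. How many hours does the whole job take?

One baker does 1/20 of the job per hour.
After 1 hour with 5 bakers, 1/4 is done (3/4 left).
With 9 bakers the rate is 9/20, so the rest takes 3/4 ÷ 9/20 = 5/3 hours.
Total = 1 + 5/3 = 8/3 hours.

8/3 hours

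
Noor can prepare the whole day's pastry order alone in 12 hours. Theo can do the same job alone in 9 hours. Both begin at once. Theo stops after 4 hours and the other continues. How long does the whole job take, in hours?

20/3 hours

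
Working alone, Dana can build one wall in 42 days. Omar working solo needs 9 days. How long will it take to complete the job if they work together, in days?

Combined rate: 1/42 + 1/9 = (3 + 14)/126 = 17/126 per day.
Time = 1 ÷ (17/126) = 126/17 days.

126/17 days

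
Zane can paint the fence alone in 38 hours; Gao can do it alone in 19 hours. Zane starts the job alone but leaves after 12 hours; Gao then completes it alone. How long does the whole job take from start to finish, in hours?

25 hours

In 12 hours Zane does 12/38 = 6/19 of the job, leaving 13/19.
Gao works at 1/19 per hour, so finishing takes 13/19 ÷ 1/19 = 13 hours.
Total time = 12 + 13 = 25 hours.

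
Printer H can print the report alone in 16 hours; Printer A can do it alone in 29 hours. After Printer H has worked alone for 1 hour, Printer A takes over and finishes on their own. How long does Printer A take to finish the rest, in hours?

In 1 hour Printer H does 1/16 of the job, leaving 15/16.
Printer A works at 1/29 per hour, so finishing takes 15/16 ÷ 1/29 = 435/16 hours.

435/16 hours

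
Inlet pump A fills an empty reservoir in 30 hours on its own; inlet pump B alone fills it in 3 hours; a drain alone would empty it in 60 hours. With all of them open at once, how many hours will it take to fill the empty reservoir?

Net rate = 1/30 + 1/3 − 1/60 = (2 + 20 − 1)/60 = 21/60 = 7/20 per hour.
Filling time = 1 ÷ (7/20) = 20/7 hours.

20/7 hours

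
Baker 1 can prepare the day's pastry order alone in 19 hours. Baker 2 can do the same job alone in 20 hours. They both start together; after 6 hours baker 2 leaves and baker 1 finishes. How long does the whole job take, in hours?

133/10 hours

In the first 6 hours the combined rate is 39/380, so 117/190 of the job is done, leaving 73/190.
After baker 2 leaves the rate is 1/19 per hour; the remaining 73/190 takes 73/10 hours.
Total = 6 + 73/10 = 133/10 hours.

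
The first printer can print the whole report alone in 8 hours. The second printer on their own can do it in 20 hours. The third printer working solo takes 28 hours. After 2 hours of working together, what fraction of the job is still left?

Combined rate: 1/8 + 1/20 + 1/28 = (35 + 14 + 10)/280 = 59/280 per hour.
In 2 hours they complete 2·59/280 = 59/140 of the job.
So 81/140 remains.

81/140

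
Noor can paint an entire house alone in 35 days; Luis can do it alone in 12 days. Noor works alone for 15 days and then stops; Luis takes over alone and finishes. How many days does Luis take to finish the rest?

48/7 days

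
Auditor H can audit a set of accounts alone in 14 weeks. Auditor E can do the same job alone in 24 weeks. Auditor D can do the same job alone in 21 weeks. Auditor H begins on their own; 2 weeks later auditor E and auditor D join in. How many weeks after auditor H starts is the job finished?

22/3 weeks

In the first 2 weeks auditor H alone does 2/14 = 1/7 of the job, leaving 6/7.
Once everyone is working, combined rate: 1/14 + 1/24 + 1/21 = (12 + 7 + 8)/168 = 27/168 = 9/56 per week.
Remaining 6/7 at 9/56 per week takes 16/3 weeks.
Total from the start = 2 + 16/3 = 22/3 weeks.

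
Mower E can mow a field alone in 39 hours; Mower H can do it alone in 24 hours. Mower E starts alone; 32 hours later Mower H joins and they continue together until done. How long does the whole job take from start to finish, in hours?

104/3 hours

In 32 hours Mower E does 32/39 of the job, leaving 7/39.
Mower E and Mower H together work at 7/104 per hour, so finishing takes 7/39 ÷ 7/104 = 8/3 hours.
Total time = 32 + 8/3 = 104/3 hours.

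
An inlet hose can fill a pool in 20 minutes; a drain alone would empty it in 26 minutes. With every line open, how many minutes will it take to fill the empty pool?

260/3 minutes

Net rate = 1/20 − 1/26 = (13 − 10)/260 = 3/260 per minute.
Filling time = 1 ÷ (3/260) = 260/3 minutes.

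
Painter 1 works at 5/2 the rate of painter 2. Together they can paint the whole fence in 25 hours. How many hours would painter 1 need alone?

35 hours

Let painter 2's rate be r; then painter 1's rate is (5/2)r, so together (5/2 + 1)r = (7/2)r = 1/25.
Thus r = 2/175 per hour.
Painter 2 alone: 175/2 hours; painter 1 alone: 35 hours.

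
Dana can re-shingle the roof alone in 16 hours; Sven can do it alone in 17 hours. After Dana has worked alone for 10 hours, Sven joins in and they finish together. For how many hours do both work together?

34/11 hours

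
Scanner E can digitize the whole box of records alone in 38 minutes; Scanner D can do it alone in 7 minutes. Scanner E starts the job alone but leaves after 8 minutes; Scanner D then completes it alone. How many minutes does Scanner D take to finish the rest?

In 8 minutes Scanner E does 8/38 = 4/19 of the job, leaving 15/19.
Scanner D works at 1/7 per minute, so finishing takes 15/19 ÷ 1/7 = 105/19 minutes.

105/19 minutes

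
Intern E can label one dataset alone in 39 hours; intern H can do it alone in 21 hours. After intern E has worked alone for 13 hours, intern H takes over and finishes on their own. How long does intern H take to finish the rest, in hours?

14 hours

In 13 hours intern E does 13/39 = 1/3 of the job, leaving 2/3.
Intern H works at 1/21 per hour, so finishing takes 2/3 ÷ 1/21 = 14 hours.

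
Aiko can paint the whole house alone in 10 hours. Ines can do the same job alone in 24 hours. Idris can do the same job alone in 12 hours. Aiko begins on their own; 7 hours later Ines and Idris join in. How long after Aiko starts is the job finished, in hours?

25/3 hours

In the first 7 hours Aiko alone does 7/10 of the job, leaving 3/10.
Once everyone is working, combined rate: 1/10 + 1/24 + 1/12 = (12 + 5 + 10)/120 = 27/120 = 9/40 per hour.
Remaining 3/10 at 9/40 per hour takes 4/3 hours.
Total from the start = 7 + 4/3 = 25/3 hours.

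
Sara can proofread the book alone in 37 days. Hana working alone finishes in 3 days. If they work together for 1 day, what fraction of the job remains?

Combined rate: 1/37 + 1/3 = (3 + 37)/111 = 40/111 per day.
In 1 day they complete 1·40/111 = 40/111 of the job.
So 71/111 remains.

71/111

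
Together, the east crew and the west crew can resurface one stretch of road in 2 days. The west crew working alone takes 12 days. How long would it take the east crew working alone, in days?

12/5 days

Combined rate is 1/2 per day.
Known contribution: 1/12 per day.
So the east crew's rate is 1/2 − 1/12 = 5/12, meaning 12/5 days alone.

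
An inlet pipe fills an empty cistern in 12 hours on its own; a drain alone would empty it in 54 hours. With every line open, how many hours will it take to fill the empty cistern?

Net rate = 1/12 − 1/54 = (9 − 2)/108 = 7/108 per hour.
Filling time = 1 ÷ (7/108) = 108/7 hours.

108/7 hours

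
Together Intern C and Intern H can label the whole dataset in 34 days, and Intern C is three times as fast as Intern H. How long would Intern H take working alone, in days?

Let Intern H's rate be r; then Intern C's rate is 3r, so together (3 + 1)r = 4r = 1/34.
Thus r = 1/136 per day.
Intern H alone: 136 days; Intern C alone: 136/3 days.

136 days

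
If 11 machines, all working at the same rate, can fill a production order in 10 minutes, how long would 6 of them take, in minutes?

55/3 minutes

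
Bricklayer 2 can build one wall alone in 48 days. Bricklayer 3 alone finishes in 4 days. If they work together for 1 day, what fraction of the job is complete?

Combined rate: 1/48 + 1/4 = (1 + 12)/48 = 13/48 per day.
In 1 day they complete 1·13/48 = 13/48 of the job.

13/48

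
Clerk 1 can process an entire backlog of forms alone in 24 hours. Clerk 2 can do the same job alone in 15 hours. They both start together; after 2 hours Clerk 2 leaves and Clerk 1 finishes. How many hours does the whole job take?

104/5 hours

In the first 2 hours the combined rate is 13/120, so 13/60 of the job is done, leaving 47/60.
After Clerk 2 leaves the rate is 1/24 per hour; the remaining 47/60 takes 94/5 hours.
Total = 2 + 94/5 = 104/5 hours.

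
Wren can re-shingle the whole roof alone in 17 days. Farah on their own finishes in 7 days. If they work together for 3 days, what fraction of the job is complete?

Combined rate: 1/17 + 1/7 = (7 + 17)/119 = 24/119 per day.
In 3 days they complete 3·24/119 = 72/119 of the job.

72/119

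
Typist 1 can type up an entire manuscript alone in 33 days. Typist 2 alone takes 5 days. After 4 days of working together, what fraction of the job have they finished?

Combined rate: 1/33 + 1/5 = (5 + 33)/165 = 38/165 per day.
In 4 days they complete 4·38/165 = 152/165 of the job.

152/165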